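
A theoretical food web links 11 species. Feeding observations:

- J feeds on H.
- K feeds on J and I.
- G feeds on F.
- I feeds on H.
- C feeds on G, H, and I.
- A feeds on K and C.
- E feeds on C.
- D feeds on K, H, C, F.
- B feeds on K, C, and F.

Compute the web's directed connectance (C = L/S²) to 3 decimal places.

The web has S = 11 species and L = 18 feeding links.
C = L / S² = 18 / 121 = 0.1488 ≈ 0.149.

C = 0.149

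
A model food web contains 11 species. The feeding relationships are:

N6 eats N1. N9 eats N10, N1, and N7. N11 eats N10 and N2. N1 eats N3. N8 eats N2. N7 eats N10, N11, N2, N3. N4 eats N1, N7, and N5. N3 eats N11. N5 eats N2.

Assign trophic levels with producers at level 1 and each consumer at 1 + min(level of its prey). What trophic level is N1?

Trophic level 4

N2 is a producer → level 1.
N11 eats N2 → level 2.
N3 eats N11 → level 3.
N1 eats N3 → level 4.
No prey of N1 is below level 3, so 4 is the minimum.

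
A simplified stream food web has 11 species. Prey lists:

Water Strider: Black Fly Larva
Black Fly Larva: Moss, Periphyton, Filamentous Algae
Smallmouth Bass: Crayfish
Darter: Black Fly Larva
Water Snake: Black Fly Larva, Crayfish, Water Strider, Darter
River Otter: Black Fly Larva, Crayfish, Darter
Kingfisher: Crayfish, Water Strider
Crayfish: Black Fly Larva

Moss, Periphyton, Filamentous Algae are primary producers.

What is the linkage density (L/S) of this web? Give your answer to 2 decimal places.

L/S = 1.45

There are L = 16 links among S = 11 species.
L/S = 16/11 = 1.4545 ≈ 1.45.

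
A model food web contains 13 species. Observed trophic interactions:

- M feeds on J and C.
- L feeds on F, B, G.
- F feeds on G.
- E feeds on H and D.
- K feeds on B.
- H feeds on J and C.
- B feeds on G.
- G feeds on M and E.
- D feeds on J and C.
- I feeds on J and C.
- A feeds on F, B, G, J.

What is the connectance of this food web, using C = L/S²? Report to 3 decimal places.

C = 0.130

The web has S = 13 species and L = 22 feeding links.
C = L / S² = 22 / 169 = 0.1302 ≈ 0.130.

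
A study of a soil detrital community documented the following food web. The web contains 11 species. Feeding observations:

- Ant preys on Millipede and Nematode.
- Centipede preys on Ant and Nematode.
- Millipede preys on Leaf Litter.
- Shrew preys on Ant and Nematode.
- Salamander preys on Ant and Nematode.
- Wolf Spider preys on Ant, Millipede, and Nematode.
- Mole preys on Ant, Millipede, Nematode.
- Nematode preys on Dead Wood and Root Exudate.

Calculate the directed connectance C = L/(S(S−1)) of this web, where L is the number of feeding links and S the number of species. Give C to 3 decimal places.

The web has S = 11 species and L = 17 feeding links.
C = L / (S(S−1)) = 17 / 110 = 0.1545 ≈ 0.155.

C = 0.155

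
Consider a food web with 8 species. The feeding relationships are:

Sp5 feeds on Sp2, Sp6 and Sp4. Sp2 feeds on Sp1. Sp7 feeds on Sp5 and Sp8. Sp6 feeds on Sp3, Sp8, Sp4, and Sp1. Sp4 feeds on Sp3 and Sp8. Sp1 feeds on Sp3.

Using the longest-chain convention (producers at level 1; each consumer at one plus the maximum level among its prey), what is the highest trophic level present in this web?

Producers (level 1): Sp8, Sp3.
Sp3 → Sp1 → Sp2 → Sp5 → Sp7 gives Sp7 level 5.
No species has a prey at level 5, so no species reaches level 6.

5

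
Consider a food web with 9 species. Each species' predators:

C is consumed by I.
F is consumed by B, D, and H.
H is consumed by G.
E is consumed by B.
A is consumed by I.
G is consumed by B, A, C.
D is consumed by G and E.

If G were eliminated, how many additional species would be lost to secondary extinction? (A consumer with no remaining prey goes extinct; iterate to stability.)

3

Remove G.
Round 1: A (all prey gone), C (all prey gone) → extinct.
Round 2: I (all prey gone) → extinct.
No further losses. Total secondary extinctions: 3.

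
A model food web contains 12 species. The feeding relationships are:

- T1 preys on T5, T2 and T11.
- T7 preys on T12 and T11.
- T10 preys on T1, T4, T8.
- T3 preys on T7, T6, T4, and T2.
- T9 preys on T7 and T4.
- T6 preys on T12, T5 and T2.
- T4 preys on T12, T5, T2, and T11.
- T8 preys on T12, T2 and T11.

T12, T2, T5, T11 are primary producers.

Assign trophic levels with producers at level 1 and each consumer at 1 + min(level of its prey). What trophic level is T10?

T12 is a producer → level 1.
T8 eats T12 → level 2.
T10 eats T8 → level 3.
No prey of T10 is below level 2, so 3 is the minimum.

Trophic level 3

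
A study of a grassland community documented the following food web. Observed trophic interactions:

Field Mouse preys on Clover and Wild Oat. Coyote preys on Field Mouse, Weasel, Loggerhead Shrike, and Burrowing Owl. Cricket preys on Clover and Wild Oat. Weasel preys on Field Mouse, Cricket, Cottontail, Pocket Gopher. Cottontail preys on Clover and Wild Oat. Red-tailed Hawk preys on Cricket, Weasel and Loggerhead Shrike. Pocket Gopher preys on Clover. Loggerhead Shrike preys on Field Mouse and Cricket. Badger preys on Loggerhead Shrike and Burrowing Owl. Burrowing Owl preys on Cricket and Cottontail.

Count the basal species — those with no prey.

2

Basal species (no prey listed): Wild Oat, Clover.
Count: 2.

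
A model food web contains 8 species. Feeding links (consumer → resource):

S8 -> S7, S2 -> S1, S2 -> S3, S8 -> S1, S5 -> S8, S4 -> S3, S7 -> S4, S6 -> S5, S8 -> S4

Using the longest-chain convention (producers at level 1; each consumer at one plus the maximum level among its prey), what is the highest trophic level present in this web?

Producers (level 1): S3, S1.
S3 → S4 → S7 → S8 → S5 → S6 gives S6 level 6.
No species has a prey at level 6, so no species reaches level 7.

6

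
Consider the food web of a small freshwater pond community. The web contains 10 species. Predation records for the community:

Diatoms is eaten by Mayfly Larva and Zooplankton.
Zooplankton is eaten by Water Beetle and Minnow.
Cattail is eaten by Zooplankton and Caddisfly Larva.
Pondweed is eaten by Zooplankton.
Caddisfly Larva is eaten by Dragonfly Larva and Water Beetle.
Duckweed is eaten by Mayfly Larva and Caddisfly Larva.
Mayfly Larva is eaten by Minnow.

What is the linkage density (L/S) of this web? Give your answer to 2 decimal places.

There are L = 12 links among S = 10 species.
L/S = 12/10 = 1.2000 ≈ 1.20.

L/S = 1.20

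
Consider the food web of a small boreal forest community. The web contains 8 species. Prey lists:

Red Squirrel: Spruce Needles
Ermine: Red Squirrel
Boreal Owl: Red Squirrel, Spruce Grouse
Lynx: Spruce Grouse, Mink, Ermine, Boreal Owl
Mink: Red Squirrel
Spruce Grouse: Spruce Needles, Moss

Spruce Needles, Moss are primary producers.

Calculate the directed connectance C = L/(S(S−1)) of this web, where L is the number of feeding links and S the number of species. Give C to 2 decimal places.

C = 0.20

The web has S = 8 species and L = 11 feeding links.
C = L / (S(S−1)) = 11 / 56 = 0.1964 ≈ 0.20.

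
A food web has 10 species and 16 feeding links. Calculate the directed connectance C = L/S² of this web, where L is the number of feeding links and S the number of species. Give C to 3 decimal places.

The web has S = 10 species and L = 16 feeding links.
C = L / S² = 16 / 100 = 0.1600 ≈ 0.160.

C = 0.160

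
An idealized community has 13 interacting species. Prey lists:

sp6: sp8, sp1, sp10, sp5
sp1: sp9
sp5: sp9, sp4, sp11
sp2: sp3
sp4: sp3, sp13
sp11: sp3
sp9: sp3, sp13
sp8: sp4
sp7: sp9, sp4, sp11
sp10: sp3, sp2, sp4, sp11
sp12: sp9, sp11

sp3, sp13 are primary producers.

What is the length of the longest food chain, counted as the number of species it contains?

4 species

One longest chain: sp3 → sp2 → sp10 → sp6.
It has 4 species and 3 links.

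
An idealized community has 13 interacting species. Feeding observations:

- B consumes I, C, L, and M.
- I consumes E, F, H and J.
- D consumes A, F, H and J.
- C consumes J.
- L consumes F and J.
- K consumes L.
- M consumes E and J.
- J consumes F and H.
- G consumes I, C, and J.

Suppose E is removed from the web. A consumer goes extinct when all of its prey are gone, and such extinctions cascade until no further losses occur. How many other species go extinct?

Remove E.
Every predator of it retains at least one other prey: M still has J; I still has H, F, J.
No consumer loses all prey, so no secondary extinctions occur.

0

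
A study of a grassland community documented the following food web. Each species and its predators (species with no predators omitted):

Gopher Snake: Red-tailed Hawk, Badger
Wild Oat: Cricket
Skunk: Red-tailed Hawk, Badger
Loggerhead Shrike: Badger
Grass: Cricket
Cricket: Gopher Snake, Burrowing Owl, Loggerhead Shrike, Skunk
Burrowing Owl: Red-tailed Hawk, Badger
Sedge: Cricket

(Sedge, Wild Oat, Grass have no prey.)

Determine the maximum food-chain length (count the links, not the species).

One longest chain: Sedge → Cricket → Gopher Snake → Red-tailed Hawk.
It has 4 species and 3 links.

3 links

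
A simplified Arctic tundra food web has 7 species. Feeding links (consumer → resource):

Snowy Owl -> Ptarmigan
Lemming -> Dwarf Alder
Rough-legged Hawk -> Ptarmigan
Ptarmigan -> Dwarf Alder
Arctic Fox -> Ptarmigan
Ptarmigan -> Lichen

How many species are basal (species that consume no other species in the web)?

Basal species (no prey listed): Lichen, Dwarf Alder.
Count: 2.

2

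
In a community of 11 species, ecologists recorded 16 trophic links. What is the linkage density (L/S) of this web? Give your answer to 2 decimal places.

L/S = 1.45

There are L = 16 links among S = 11 species.
L/S = 16/11 = 1.4545 ≈ 1.45.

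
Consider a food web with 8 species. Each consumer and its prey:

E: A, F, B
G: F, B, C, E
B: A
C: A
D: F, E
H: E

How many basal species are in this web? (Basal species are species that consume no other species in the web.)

Basal species (no prey listed): A, F.
Count: 2.

2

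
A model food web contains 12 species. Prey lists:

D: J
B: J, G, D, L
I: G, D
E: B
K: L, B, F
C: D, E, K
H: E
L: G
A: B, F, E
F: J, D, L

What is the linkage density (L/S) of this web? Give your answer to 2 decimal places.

There are L = 22 links among S = 12 species.
L/S = 22/12 = 1.8333 ≈ 1.83.

L/S = 1.83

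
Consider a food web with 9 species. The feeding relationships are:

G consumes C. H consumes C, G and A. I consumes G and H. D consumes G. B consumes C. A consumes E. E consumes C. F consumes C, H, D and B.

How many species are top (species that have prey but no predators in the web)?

2

Top species (has prey, but nothing eats it): I, F.
Count: 2.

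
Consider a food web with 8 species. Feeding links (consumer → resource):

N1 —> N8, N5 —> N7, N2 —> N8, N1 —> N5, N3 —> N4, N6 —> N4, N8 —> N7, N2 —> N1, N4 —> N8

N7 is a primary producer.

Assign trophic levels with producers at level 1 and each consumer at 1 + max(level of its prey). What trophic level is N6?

Trophic level 4

N7 is a producer → level 1.
N8 eats N7 → level 2.
N4 eats N8 → level 3.
N6 eats N4 → level 4.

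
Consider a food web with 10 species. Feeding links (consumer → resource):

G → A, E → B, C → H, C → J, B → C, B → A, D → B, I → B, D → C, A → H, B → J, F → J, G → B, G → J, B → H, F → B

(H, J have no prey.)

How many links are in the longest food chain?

3 links

One longest chain: H → A → B → D.
It has 4 species and 3 links.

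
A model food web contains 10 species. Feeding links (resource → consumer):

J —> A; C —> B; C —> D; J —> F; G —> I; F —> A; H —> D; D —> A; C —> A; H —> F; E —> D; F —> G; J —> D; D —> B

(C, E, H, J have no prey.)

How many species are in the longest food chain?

4 species

One longest chain: H → F → G → I.
It has 4 species and 3 links.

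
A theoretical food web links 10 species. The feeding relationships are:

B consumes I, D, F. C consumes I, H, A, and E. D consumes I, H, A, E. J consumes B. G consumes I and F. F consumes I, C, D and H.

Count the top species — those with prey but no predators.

Top species (has prey, but nothing eats it): G, J.
Count: 2.

2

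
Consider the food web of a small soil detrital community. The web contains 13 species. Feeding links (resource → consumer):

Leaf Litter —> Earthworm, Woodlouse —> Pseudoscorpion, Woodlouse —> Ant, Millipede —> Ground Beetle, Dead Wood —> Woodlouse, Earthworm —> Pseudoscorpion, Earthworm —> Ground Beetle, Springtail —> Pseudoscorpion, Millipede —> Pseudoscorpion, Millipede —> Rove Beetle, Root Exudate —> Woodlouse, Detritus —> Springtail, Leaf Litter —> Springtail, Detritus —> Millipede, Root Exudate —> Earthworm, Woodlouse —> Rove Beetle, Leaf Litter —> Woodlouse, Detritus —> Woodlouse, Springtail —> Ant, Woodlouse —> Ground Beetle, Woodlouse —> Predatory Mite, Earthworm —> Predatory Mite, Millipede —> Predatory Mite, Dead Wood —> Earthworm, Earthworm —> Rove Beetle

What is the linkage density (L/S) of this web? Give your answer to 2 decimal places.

L/S = 1.92

There are L = 25 links among S = 13 species.
L/S = 25/13 = 1.9231 ≈ 1.92.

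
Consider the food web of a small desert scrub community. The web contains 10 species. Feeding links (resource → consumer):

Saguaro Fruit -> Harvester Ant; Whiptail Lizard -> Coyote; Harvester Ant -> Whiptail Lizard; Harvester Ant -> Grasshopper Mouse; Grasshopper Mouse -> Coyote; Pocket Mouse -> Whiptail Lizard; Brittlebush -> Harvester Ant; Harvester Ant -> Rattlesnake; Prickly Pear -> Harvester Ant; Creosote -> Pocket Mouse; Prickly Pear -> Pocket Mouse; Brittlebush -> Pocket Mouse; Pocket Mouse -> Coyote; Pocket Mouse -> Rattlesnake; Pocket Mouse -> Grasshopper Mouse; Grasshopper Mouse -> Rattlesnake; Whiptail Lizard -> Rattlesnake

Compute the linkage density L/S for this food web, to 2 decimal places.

There are L = 17 links among S = 10 species.
L/S = 17/10 = 1.7000 ≈ 1.70.

L/S = 1.70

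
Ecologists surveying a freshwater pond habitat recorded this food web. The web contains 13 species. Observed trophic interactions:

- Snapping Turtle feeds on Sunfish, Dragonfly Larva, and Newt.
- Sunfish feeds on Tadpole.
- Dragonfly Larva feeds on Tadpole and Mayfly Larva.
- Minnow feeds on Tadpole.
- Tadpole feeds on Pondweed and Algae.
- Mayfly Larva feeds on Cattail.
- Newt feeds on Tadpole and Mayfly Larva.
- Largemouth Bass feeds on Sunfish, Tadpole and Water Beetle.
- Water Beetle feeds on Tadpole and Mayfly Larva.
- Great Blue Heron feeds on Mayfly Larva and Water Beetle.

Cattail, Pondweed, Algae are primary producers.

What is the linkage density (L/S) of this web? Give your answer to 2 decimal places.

There are L = 19 links among S = 13 species.
L/S = 19/13 = 1.4615 ≈ 1.46.

L/S = 1.46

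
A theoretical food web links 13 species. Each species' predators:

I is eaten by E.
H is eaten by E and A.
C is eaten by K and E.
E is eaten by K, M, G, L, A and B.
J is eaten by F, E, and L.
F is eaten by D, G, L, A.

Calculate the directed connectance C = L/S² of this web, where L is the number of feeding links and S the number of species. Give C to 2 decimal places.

C = 0.11

The web has S = 13 species and L = 18 feeding links.
C = L / S² = 18 / 169 = 0.1065 ≈ 0.11.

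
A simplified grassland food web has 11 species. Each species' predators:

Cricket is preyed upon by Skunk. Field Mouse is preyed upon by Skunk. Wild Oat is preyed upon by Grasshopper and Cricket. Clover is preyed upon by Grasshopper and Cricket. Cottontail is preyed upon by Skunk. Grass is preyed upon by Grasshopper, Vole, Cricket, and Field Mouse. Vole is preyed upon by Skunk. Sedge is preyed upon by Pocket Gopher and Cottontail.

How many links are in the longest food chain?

2 links

One longest chain: Grass → Cricket → Skunk.
It has 3 species and 2 links.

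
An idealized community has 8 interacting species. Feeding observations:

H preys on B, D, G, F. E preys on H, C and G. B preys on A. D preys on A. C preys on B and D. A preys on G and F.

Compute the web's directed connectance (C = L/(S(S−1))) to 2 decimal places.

C = 0.23

The web has S = 8 species and L = 13 feeding links.
C = L / (S(S−1)) = 13 / 56 = 0.2321 ≈ 0.23.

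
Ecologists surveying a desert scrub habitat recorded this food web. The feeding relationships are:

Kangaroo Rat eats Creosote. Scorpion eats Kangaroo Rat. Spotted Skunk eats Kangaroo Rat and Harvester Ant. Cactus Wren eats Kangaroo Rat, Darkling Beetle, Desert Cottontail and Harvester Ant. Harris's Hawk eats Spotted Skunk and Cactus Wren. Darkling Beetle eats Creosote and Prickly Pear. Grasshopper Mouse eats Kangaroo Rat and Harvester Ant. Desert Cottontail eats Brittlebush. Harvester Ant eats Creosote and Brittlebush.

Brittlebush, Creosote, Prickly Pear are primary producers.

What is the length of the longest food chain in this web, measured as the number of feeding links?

3 links

One longest chain: Brittlebush → Desert Cottontail → Cactus Wren → Harris's Hawk.
It has 4 species and 3 links.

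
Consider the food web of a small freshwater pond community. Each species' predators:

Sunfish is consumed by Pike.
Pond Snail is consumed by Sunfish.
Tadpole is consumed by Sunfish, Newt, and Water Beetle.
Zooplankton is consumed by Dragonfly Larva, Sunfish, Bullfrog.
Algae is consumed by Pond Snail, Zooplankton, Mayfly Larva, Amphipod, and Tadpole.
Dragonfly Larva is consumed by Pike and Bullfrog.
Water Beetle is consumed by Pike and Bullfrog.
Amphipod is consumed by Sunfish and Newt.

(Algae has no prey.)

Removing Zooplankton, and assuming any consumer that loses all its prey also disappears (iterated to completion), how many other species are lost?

Remove Zooplankton.
Round 1: Dragonfly Larva (all prey gone) → extinct.
No further losses. Total secondary extinctions: 1.

1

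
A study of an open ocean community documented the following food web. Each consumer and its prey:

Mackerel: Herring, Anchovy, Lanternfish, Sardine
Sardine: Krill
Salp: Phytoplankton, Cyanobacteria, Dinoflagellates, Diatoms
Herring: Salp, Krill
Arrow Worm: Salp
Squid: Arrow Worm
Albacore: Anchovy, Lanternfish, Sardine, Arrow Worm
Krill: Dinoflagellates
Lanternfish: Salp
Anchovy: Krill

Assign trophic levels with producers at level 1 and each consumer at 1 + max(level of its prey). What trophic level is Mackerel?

Trophic level 4

Phytoplankton is a producer → level 1.
Salp eats Phytoplankton (level 1); other prey at levels: Cyanobacteria 1, Dinoflagellates 1, Diatoms 1 → level 2.
Lanternfish eats Salp → level 3.
Mackerel eats Lanternfish (level 3); other prey at levels: Herring 3, Anchovy 3, Sardine 3 → level 4.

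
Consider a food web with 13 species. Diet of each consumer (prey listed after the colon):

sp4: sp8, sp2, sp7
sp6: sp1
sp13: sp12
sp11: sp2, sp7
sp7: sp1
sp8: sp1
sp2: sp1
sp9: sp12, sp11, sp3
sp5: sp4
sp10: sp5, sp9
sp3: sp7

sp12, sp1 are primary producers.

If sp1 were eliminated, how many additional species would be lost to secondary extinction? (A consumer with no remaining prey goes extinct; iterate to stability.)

Remove sp1.
Round 1: sp6 (all prey gone), sp8 (all prey gone), sp2 (all prey gone), sp7 (all prey gone) → extinct.
Round 2: sp11 (all prey gone), sp4 (all prey gone), sp3 (all prey gone) → extinct.
Round 3: sp5 (all prey gone) → extinct.
No further losses. Total secondary extinctions: 8.

8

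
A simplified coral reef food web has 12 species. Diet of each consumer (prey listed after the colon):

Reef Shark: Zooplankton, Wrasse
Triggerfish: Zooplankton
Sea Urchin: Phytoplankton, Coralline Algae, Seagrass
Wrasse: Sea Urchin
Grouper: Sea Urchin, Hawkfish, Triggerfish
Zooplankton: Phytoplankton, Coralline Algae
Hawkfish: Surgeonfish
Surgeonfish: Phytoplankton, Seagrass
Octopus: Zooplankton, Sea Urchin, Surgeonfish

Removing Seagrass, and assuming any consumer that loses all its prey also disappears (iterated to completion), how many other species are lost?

Remove Seagrass.
Every predator of it retains at least one other prey: Sea Urchin still has Phytoplankton, Coralline Algae; Surgeonfish still has Phytoplankton.
No consumer loses all prey, so no secondary extinctions occur.

0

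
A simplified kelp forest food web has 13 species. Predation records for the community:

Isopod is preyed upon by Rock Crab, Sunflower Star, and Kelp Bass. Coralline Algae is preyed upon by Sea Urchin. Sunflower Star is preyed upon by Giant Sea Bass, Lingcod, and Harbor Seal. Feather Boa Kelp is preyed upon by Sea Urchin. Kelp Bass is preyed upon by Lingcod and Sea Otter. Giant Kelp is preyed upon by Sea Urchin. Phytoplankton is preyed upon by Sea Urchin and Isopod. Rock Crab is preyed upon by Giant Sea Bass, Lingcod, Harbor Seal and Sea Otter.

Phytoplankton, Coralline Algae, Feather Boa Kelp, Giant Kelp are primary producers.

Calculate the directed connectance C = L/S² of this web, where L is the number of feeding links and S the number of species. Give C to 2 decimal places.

The web has S = 13 species and L = 17 feeding links.
C = L / S² = 17 / 169 = 0.1006 ≈ 0.10.

C = 0.10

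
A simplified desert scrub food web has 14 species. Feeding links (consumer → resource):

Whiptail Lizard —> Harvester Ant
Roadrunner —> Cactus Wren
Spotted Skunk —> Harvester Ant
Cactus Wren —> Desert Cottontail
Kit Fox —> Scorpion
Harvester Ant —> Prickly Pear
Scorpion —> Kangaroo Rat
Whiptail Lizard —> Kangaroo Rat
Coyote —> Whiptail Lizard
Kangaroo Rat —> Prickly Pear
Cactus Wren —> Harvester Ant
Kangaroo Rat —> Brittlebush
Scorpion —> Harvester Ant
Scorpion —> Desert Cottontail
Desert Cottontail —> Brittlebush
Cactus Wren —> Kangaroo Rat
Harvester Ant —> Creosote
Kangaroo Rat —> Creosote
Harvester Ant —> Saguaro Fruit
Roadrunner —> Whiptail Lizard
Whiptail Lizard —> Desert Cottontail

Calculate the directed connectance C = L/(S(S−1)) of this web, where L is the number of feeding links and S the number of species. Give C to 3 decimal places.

The web has S = 14 species and L = 21 feeding links.
C = L / (S(S−1)) = 21 / 182 = 0.1154 ≈ 0.115.

C = 0.115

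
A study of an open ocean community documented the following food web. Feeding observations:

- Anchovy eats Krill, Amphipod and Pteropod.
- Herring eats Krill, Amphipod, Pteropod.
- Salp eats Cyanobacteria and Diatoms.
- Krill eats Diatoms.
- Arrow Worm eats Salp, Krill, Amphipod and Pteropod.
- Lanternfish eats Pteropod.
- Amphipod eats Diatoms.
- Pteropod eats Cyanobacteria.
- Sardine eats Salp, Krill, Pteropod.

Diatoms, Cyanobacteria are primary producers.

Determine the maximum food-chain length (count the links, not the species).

One longest chain: Cyanobacteria → Pteropod → Lanternfish.
It has 3 species and 2 links.

2 links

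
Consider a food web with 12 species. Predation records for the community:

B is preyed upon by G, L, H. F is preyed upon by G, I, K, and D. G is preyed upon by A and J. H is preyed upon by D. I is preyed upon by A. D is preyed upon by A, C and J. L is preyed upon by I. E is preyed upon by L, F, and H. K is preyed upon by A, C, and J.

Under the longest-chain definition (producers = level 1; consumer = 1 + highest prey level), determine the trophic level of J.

E is a producer → level 1.
F eats E → level 2.
D eats F (level 2); other prey at levels: H 2 → level 3.
J eats D (level 3); other prey at levels: K 3, G 3 → level 4.

Trophic level 4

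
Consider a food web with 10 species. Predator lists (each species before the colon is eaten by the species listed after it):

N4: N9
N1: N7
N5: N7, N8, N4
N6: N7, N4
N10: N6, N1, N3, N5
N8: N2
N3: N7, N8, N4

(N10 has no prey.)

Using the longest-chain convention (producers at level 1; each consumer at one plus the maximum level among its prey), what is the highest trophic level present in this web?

Producers (level 1): N10.
N10 → N3 → N8 → N2 gives N2 level 4.
No species has a prey at level 4, so no species reaches level 5.

4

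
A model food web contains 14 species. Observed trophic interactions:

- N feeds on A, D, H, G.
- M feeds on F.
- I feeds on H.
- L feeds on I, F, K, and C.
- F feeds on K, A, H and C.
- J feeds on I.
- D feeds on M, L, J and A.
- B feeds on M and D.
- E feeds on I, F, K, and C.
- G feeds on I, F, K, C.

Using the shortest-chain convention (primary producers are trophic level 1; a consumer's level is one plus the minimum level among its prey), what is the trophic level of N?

Trophic level 2

A is a producer → level 1.
N eats A → level 2.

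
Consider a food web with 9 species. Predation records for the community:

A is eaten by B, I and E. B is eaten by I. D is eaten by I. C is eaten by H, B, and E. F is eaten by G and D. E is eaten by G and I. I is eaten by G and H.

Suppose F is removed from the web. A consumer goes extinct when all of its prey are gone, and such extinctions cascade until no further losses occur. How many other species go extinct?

1

Remove F.
Round 1: D (all prey gone) → extinct.
No further losses. Total secondary extinctions: 1.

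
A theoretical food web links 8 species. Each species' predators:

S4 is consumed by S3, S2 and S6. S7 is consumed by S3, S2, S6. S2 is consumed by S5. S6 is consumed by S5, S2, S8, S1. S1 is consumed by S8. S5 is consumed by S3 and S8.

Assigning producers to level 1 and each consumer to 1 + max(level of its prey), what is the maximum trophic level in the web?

Producers (level 1): S4, S7.
S4 → S6 → S2 → S5 → S8 gives S8 level 5.
No species has a prey at level 5, so no species reaches level 6.

5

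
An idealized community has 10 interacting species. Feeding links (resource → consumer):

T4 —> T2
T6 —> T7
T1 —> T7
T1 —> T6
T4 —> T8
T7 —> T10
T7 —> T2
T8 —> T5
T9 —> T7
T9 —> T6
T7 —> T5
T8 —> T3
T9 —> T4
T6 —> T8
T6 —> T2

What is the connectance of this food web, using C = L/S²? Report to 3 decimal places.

C = 0.150

The web has S = 10 species and L = 15 feeding links.
C = L / S² = 15 / 100 = 0.1500 ≈ 0.150.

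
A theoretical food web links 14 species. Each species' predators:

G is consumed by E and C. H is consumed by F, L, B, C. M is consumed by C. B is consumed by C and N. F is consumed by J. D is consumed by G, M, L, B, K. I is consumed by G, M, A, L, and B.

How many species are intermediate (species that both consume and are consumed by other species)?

4

Intermediate species (has both prey and predators): M, G, B, F.
Count: 4.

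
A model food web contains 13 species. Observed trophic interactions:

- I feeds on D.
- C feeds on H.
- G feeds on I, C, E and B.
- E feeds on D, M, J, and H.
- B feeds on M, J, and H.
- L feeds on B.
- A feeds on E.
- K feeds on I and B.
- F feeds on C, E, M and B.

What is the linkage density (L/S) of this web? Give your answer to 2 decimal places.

L/S = 1.62

There are L = 21 links among S = 13 species.
L/S = 21/13 = 1.6154 ≈ 1.62.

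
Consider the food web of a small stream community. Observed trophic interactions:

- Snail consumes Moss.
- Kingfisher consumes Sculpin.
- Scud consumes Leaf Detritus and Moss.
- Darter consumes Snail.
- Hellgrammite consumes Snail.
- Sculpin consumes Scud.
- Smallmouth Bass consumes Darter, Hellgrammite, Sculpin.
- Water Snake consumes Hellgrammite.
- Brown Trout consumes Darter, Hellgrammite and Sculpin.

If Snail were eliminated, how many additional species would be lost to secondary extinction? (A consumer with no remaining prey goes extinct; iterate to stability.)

3

Remove Snail.
Round 1: Darter (all prey gone), Hellgrammite (all prey gone) → extinct.
Round 2: Water Snake (all prey gone) → extinct.
No further losses. Total secondary extinctions: 3.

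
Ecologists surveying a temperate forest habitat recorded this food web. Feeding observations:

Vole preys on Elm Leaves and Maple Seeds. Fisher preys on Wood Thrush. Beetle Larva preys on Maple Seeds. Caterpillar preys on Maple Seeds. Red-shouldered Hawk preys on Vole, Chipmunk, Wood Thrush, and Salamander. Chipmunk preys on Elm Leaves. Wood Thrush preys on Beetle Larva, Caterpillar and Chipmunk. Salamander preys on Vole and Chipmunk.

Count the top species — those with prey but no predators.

Top species (has prey, but nothing eats it): Red-shouldered Hawk, Fisher.
Count: 2.

2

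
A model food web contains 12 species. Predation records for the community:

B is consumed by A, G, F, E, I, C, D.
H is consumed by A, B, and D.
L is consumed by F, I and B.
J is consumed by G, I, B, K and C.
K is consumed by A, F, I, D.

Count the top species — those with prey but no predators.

7

Top species (has prey, but nothing eats it): G, I, E, F, A, C, D.
Count: 7.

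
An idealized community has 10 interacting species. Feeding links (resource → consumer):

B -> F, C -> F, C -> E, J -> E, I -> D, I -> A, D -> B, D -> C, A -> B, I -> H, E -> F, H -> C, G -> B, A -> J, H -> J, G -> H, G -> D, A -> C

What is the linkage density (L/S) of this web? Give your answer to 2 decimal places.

There are L = 18 links among S = 10 species.
L/S = 18/10 = 1.8000 ≈ 1.80.

L/S = 1.80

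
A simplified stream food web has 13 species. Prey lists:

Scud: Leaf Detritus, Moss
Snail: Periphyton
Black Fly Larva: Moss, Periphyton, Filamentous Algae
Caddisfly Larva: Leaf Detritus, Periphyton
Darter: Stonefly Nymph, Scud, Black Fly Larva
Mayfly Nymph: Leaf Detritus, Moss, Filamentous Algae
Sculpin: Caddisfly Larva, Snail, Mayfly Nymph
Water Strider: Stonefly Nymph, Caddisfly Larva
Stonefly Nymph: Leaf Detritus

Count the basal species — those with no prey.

4

Basal species (no prey listed): Leaf Detritus, Moss, Periphyton, Filamentous Algae.
Count: 4.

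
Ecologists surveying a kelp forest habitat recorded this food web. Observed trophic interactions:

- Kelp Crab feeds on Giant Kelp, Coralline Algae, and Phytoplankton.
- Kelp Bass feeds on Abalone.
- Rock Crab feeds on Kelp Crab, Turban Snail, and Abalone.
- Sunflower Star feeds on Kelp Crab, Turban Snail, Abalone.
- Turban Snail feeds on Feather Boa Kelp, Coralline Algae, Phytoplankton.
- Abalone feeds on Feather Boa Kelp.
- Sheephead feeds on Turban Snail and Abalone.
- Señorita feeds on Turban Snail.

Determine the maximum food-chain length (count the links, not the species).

2 links

One longest chain: Coralline Algae → Turban Snail → Sheephead.
It has 3 species and 2 links.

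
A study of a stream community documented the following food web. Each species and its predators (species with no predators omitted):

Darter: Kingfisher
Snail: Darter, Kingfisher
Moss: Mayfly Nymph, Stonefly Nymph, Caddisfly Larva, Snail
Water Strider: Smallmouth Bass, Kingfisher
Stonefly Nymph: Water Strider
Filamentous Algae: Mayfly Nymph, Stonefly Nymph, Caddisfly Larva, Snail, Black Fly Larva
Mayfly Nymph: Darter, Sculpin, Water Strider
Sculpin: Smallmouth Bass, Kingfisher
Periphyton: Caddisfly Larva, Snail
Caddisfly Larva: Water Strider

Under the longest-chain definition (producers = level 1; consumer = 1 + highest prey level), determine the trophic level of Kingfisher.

Moss is a producer → level 1.
Mayfly Nymph eats Moss (level 1); other prey at levels: Filamentous Algae 1 → level 2.
Darter eats Mayfly Nymph (level 2); other prey at levels: Snail 2 → level 3.
Kingfisher eats Darter (level 3); other prey at levels: Snail 2, Sculpin 3, Water Strider 3 → level 4.

Trophic level 4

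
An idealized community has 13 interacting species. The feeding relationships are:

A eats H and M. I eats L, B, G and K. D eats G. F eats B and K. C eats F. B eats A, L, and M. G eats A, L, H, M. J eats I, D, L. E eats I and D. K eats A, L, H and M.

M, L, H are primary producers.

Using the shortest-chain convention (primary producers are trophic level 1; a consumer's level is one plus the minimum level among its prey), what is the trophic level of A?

Trophic level 2

M is a producer → level 1.
A eats M → level 2.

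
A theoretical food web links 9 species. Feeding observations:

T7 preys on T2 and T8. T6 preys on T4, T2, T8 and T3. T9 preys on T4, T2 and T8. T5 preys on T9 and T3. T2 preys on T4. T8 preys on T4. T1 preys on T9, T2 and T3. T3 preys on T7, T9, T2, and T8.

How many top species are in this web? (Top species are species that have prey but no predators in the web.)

3

Top species (has prey, but nothing eats it): T6, T1, T5.
Count: 3.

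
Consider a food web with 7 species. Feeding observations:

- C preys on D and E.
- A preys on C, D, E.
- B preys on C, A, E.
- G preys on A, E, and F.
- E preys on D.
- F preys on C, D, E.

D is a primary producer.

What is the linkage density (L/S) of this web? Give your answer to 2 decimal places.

L/S = 2.14

There are L = 15 links among S = 7 species.
L/S = 15/7 = 2.1429 ≈ 2.14.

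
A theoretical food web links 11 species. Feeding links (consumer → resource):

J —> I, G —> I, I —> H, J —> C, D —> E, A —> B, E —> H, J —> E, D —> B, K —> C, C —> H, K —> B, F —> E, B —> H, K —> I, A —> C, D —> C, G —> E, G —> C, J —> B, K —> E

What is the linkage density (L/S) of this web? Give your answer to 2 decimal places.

There are L = 21 links among S = 11 species.
L/S = 21/11 = 1.9091 ≈ 1.91.

L/S = 1.91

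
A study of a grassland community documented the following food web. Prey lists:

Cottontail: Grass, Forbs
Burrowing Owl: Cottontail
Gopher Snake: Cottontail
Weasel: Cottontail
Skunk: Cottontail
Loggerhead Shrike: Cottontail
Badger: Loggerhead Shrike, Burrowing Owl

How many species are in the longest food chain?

One longest chain: Grass → Cottontail → Loggerhead Shrike → Badger.
It has 4 species and 3 links.

4 species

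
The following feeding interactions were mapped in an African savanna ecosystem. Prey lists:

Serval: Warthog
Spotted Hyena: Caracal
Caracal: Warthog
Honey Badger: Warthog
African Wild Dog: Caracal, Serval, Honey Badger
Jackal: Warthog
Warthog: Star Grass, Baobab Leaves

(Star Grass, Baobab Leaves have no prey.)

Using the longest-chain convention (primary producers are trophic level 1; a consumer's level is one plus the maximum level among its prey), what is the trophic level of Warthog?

Trophic level 2

Star Grass is a producer → level 1.
Warthog eats Star Grass (level 1); other prey at levels: Baobab Leaves 1 → level 2.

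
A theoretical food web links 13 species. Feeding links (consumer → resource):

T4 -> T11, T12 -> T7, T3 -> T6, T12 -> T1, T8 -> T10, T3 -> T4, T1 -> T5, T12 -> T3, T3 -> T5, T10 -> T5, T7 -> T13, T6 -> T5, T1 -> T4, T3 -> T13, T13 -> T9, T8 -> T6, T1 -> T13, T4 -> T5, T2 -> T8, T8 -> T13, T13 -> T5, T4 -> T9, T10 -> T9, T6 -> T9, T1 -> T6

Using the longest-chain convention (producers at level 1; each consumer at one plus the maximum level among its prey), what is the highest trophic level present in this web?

Producers (level 1): T11, T9, T5.
T9 → T6 → T8 → T2 gives T2 level 4.
No species has a prey at level 4, so no species reaches level 5.

4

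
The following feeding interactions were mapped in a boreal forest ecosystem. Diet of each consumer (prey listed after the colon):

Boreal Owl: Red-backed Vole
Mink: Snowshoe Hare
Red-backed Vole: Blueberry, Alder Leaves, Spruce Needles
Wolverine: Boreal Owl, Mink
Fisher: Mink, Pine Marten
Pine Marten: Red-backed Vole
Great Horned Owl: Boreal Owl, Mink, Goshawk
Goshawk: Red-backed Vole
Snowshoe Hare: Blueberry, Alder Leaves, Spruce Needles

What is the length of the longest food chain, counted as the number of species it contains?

One longest chain: Blueberry → Red-backed Vole → Boreal Owl → Wolverine.
It has 4 species and 3 links.

4 species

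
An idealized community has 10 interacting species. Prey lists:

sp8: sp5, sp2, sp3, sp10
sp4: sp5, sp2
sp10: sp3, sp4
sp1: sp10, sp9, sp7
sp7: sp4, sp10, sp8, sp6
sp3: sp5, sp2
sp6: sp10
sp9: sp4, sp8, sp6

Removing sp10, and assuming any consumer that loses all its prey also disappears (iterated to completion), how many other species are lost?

1

Remove sp10.
Round 1: sp6 (all prey gone) → extinct.
No further losses. Total secondary extinctions: 1.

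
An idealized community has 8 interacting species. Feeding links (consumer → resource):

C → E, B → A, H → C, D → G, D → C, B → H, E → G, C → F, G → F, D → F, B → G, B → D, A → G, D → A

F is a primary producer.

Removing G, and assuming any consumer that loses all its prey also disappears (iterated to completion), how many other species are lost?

Remove G.
Round 1: E (all prey gone), A (all prey gone) → extinct.
No further losses. Total secondary extinctions: 2.

2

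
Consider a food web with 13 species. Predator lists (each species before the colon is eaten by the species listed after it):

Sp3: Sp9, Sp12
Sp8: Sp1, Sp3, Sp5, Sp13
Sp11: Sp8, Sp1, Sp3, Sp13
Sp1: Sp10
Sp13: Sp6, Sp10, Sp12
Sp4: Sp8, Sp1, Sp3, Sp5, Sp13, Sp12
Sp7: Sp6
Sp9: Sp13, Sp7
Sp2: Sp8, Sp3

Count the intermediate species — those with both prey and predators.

6

Intermediate species (has both prey and predators): Sp8, Sp1, Sp3, Sp9, Sp13, Sp7.
Count: 6.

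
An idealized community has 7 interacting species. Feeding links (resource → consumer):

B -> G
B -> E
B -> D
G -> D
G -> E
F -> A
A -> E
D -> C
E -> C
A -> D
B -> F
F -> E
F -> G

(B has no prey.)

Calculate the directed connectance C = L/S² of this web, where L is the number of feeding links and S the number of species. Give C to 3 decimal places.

C = 0.265

The web has S = 7 species and L = 13 feeding links.
C = L / S² = 13 / 49 = 0.2653 ≈ 0.265.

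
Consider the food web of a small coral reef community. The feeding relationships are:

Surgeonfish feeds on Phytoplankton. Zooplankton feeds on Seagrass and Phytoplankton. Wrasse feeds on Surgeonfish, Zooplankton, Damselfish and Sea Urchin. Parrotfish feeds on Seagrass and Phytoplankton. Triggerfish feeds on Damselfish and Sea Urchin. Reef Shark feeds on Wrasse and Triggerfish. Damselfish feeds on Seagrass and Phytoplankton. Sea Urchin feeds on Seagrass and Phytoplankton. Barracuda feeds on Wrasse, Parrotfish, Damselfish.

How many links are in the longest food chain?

3 links

One longest chain: Phytoplankton → Sea Urchin → Wrasse → Barracuda.
It has 4 species and 3 links.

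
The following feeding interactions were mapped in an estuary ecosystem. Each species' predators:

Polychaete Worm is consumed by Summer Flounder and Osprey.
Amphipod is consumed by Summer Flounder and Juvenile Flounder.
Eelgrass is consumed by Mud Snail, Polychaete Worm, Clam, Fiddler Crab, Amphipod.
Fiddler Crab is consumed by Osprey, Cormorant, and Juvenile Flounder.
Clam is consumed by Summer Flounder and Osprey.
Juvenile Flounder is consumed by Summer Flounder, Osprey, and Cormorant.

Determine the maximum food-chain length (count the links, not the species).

3 links

One longest chain: Eelgrass → Amphipod → Juvenile Flounder → Summer Flounder.
It has 4 species and 3 links.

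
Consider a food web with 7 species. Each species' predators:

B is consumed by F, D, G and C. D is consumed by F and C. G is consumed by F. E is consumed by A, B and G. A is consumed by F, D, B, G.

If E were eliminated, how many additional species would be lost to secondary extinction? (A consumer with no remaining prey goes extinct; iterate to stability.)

6

Remove E.
Round 1: A (all prey gone) → extinct.
Round 2: B (all prey gone) → extinct.
Round 3: D (all prey gone), G (all prey gone) → extinct.
Round 4: F (all prey gone), C (all prey gone) → extinct.
No further losses. Total secondary extinctions: 6.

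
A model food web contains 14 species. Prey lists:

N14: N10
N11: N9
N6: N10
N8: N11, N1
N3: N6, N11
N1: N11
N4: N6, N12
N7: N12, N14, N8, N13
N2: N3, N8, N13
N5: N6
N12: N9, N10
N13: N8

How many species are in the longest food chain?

One longest chain: N9 → N11 → N1 → N8 → N13 → N7.
It has 6 species and 5 links.

6 species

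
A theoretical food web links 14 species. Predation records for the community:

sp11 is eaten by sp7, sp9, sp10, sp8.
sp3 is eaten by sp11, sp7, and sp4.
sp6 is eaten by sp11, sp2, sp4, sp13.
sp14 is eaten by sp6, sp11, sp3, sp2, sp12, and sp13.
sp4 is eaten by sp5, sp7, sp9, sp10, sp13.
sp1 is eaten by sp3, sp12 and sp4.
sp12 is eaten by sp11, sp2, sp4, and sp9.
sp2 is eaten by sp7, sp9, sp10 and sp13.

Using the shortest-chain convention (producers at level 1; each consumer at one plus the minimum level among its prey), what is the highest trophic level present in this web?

3

Producers (level 1): sp1, sp14.
Following each consumer down to its lowest-level prey: sp14 → sp11 → sp8 (levels 1 through 3).
All prey of sp8 (sp11 2) are at level 2 or above, so sp8 is at level 1 + 2 = 3.
Every consumer has at least one prey at level 2 or below, so none exceeds level 3.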